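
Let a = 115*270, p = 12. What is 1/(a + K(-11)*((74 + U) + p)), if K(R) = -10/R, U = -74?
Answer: 11/341670 ≈ 3.2195e-5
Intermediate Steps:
a = 31050
1/(a + K(-11)*((74 + U) + p)) = 1/(31050 + (-10/(-11))*((74 - 74) + 12)) = 1/(31050 + (-10*(-1/11))*(0 + 12)) = 1/(31050 + (10/11)*12) = 1/(31050 + 120/11) = 1/(341670/11) = 11/341670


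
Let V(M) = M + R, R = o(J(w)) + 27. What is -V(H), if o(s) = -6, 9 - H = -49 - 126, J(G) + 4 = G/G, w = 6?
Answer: -205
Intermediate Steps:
J(G) = -3 (J(G) = -4 + G/G = -4 + 1 = -3)
H = 184 (H = 9 - (-49 - 126) = 9 - 1*(-175) = 9 + 175 = 184)
R = 21 (R = -6 + 27 = 21)
V(M) = 21 + M (V(M) = M + 21 = 21 + M)
-V(H) = -(21 + 184) = -1*205 = -205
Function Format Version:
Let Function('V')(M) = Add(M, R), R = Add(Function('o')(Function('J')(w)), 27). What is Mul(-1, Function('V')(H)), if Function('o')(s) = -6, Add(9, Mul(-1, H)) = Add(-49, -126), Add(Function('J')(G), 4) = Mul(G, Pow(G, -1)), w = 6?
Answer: -205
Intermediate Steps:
Function('J')(G) = -3 (Function('J')(G) = Add(-4, Mul(G, Pow(G, -1))) = Add(-4, 1) = -3)
H = 184 (H = Add(9, Mul(-1, Add(-49, -126))) = Add(9, Mul(-1, -175)) = Add(9, 175) = 184)
R = 21 (R = Add(-6, 27) = 21)
Function('V')(M) = Add(21, M) (Function('V')(M) = Add(M, 21) = Add(21, M))
Mul(-1, Function('V')(H)) = Mul(-1, Add(21, 184)) = Mul(-1, 205) = -205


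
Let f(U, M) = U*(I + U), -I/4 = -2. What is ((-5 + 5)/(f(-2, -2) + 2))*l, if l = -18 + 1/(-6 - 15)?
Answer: 0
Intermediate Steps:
I = 8 (I = -4*(-2) = 8)
f(U, M) = U*(8 + U)
l = -379/21 (l = -18 + 1/(-21) = -18 - 1/21 = -379/21 ≈ -18.048)
((-5 + 5)/(f(-2, -2) + 2))*l = ((-5 + 5)/(-2*(8 - 2) + 2))*(-379/21) = (0/(-2*6 + 2))*(-379/21) = (0/(-12 + 2))*(-379/21) = (0/(-10))*(-379/21) = (0*(-⅒))*(-379/21) = 0*(-379/21) = 0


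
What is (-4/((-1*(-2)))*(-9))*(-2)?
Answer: -36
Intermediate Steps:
(-4/((-1*(-2)))*(-9))*(-2) = (-4/2*(-9))*(-2) = (-4*½*(-9))*(-2) = -2*(-9)*(-2) = 18*(-2) = -36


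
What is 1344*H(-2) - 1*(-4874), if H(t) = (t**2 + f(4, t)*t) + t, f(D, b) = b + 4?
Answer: 2186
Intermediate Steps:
f(D, b) = 4 + b
H(t) = t + t**2 + t*(4 + t) (H(t) = (t**2 + (4 + t)*t) + t = (t**2 + t*(4 + t)) + t = t + t**2 + t*(4 + t))
1344*H(-2) - 1*(-4874) = 1344*(-2*(5 + 2*(-2))) - 1*(-4874) = 1344*(-2*(5 - 4)) + 4874 = 1344*(-2*1) + 4874 = 1344*(-2) + 4874 = -2688 + 4874 = 2186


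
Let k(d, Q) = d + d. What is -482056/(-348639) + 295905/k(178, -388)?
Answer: 103335635231/124115484 ≈ 832.58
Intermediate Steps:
k(d, Q) = 2*d
-482056/(-348639) + 295905/k(178, -388) = -482056/(-348639) + 295905/((2*178)) = -482056*(-1/348639) + 295905/356 = 482056/348639 + 295905*(1/356) = 482056/348639 + 295905/356 = 103335635231/124115484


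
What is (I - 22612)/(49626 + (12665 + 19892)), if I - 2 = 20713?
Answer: -1897/82183 ≈ -0.023083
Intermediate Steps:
I = 20715 (I = 2 + 20713 = 20715)
(I - 22612)/(49626 + (12665 + 19892)) = (20715 - 22612)/(49626 + (12665 + 19892)) = -1897/(49626 + 32557) = -1897/82183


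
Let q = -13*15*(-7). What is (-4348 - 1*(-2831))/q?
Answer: -1517/1365 ≈ -1.1114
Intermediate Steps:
q = 1365 (q = -195*(-7) = 1365)
(-4348 - 1*(-2831))/q = (-4348 - 1*(-2831))/1365 = (-4348 + 2831)*(1/1365) = -1517*1/1365 = -1517/1365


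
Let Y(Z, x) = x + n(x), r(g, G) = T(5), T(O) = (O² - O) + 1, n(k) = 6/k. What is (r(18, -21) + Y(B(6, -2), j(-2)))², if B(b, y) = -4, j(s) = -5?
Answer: 5476/25 ≈ 219.04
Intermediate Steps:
T(O) = 1 + O² - O
r(g, G) = 21 (r(g, G) = 1 + 5² - 1*5 = 1 + 25 - 5 = 21)
Y(Z, x) = x + 6/x
(r(18, -21) + Y(B(6, -2), j(-2)))² = (21 + (-5 + 6/(-5)))² = (21 + (-5 + 6*(-⅕)))² = (21 + (-5 - 6/5))² = (21 - 31/5)² = (74/5)² = 5476/25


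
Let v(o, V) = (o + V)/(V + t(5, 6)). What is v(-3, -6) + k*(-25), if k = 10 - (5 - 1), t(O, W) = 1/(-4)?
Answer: -3714/25 ≈ -148.56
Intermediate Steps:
t(O, W) = -1/4
v(o, V) = (V + o)/(-1/4 + V) (v(o, V) = (o + V)/(V - 1/4) = (V + o)/(-1/4 + V))
k = 6 (k = 10 - 1*4 = 10 - 4 = 6)
v(-3, -6) + k*(-25) = 4*(-6 - 3)/(-1 + 4*(-6)) + 6*(-25) = 4*(-9)/(-1 - 24) - 150 = 4*(-9)/(-25) - 150 = 4*(-1/25)*(-9) - 150 = 36/25 - 150 = -3714/25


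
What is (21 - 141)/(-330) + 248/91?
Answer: 3092/1001 ≈ 3.0889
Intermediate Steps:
(21 - 141)/(-330) + 248/91 = -120*(-1/330) + 248*(1/91) = 4/11 + 248/91 = 3092/1001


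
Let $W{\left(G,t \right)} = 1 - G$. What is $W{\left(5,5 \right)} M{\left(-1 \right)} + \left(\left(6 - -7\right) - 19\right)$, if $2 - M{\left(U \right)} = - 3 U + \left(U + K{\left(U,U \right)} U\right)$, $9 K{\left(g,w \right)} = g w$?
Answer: $- \frac{58}{9} \approx -6.4444$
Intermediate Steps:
$K{\left(g,w \right)} = \frac{g w}{9}$
$M{\left(U \right)} = 2 + 2 U - \frac{U^{3}}{9}$ ($M{\left(U \right)} = 2 - \left(- 3 U + \left(U + \frac{U U}{9} U\right)\right) = 2 - \left(- 3 U + \left(U + \frac{U^{2}}{9} U\right)\right) = 2 - \left(- 3 U + \left(U + \frac{U^{3}}{9}\right)\right) = 2 - \left(- 2 U + \frac{U^{3}}{9}\right) = 2 + 2 U - \frac{U^{3}}{9}$)
$W{\left(5,5 \right)} M{\left(-1 \right)} + \left(\left(6 - -7\right) - 19\right) = \left(1 - 5\right) \left(2 + 2 \left(-1\right) - \frac{\left(-1\right)^{3}}{9}\right) + \left(\left(6 - -7\right) - 19\right) = \left(1 - 5\right) \left(2 - 2 - - \frac{1}{9}\right) + \left(\left(6 + 7\right) - 19\right) = - 4 \left(2 - 2 + \frac{1}{9}\right) + \left(13 - 19\right) = \left(-4\right) \frac{1}{9} - 6 = - \frac{4}{9} - 6 = - \frac{58}{9}$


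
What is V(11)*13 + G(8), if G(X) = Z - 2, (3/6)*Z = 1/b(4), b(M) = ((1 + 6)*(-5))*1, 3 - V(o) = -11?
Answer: 6298/35 ≈ 179.94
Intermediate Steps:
V(o) = 14 (V(o) = 3 - 1*(-11) = 3 + 11 = 14)
b(M) = -35 (b(M) = (7*(-5))*1 = -35*1 = -35)
Z = -2/35 (Z = 2/(-35) = 2*(-1/35) = -2/35 ≈ -0.057143)
G(X) = -72/35 (G(X) = -2/35 - 2 = -72/35)
V(11)*13 + G(8) = 14*13 - 72/35 = 182 - 72/35 = 6298/35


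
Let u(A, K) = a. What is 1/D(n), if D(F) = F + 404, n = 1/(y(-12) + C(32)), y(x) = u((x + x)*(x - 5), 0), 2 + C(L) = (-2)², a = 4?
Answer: 6/2425 ≈ 0.0024742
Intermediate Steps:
u(A, K) = 4
C(L) = 2 (C(L) = -2 + (-2)² = -2 + 4 = 2)
y(x) = 4
n = ⅙ (n = 1/(4 + 2) = 1/6 = ⅙ ≈ 0.16667)
D(F) = 404 + F
1/D(n) = 1/(404 + ⅙) = 1/(2425/6) = 6/2425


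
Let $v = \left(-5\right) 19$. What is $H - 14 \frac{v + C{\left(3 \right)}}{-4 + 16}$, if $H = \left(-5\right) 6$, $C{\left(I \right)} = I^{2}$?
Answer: $\frac{211}{3} \approx 70.333$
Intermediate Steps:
$v = -95$
$H = -30$
$H - 14 \frac{v + C{\left(3 \right)}}{-4 + 16} = -30 - 14 \frac{-95 + 3^{2}}{-4 + 16} = -30 - 14 \frac{-95 + 9}{12} = -30 - 14 \left(\left(-86\right) \frac{1}{12}\right) = -30 - - \frac{301}{3} = -30 + \frac{301}{3} = \frac{211}{3}$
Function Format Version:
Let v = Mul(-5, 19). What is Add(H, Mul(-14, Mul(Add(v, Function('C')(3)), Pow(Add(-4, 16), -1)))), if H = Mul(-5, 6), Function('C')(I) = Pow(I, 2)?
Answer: Rational(211, 3) ≈ 70.333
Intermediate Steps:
v = -95
H = -30
Add(H, Mul(-14, Mul(Add(v, Function('C')(3)), Pow(Add(-4, 16), -1)))) = Add(-30, Mul(-14, Mul(Add(-95, Pow(3, 2)), Pow(Add(-4, 16), -1)))) = Add(-30, Mul(-14, Mul(Add(-95, 9), Pow(12, -1)))) = Add(-30, Mul(-14, Mul(-86, Rational(1, 12)))) = Add(-30, Mul(-14, Rational(-43, 6))) = Add(-30, Rational(301, 3)) = Rational(211, 3)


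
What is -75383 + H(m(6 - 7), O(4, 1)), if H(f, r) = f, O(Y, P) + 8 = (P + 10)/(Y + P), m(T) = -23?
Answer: -75406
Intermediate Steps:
O(Y, P) = -8 + (10 + P)/(P + Y) (O(Y, P) = -8 + (P + 10)/(Y + P) = -8 + (10 + P)/(P + Y))
-75383 + H(m(6 - 7), O(4, 1)) = -75383 - 23 = -75406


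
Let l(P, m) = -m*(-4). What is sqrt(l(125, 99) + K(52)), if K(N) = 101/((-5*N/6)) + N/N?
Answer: sqrt(6669910)/130 ≈ 19.866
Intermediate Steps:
l(P, m) = 4*m
K(N) = 1 - 606/(5*N) (K(N) = 101/((-5*N/6)) + 1 = 101*(-6/(5*N)) + 1 = -606/(5*N) + 1 = 1 - 606/(5*N))
sqrt(l(125, 99) + K(52)) = sqrt(4*99 + (-606/5 + 52)/52) = sqrt(396 + (1/52)*(-346/5)) = sqrt(396 - 173/130) = sqrt(51307/130) = sqrt(6669910)/130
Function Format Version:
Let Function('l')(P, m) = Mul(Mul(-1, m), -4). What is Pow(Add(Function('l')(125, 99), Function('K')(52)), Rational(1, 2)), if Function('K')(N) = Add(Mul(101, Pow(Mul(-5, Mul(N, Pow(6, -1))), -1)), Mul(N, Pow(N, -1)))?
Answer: Mul(Rational(1, 130), Pow(6669910, Rational(1, 2))) ≈ 19.866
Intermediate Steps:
Function('l')(P, m) = Mul(4, m)
Function('K')(N) = Add(1, Mul(Rational(-606, 5), Pow(N, -1))) (Function('K')(N) = Add(Mul(101, Pow(Mul(-5, Mul(N, Rational(1, 6))), -1)), 1) = Add(Mul(101, Pow(Mul(-5, Mul(Rational(1, 6), N)), -1)), 1) = Add(Mul(101, Pow(Mul(Rational(-5, 6), N), -1)), 1) = Add(Mul(101, Mul(Rational(-6, 5), Pow(N, -1))), 1) = Add(Mul(Rational(-606, 5), Pow(N, -1)), 1) = Add(1, Mul(Rational(-606, 5), Pow(N, -1))))
Pow(Add(Function('l')(125, 99), Function('K')(52)), Rational(1, 2)) = Pow(Add(Mul(4, 99), Mul(Pow(52, -1), Add(Rational(-606, 5), 52))), Rational(1, 2)) = Pow(Add(396, Mul(Rational(1, 52), Rational(-346, 5))), Rational(1, 2)) = Pow(Add(396, Rational(-173, 130)), Rational(1, 2)) = Pow(Rational(51307, 130), Rational(1, 2)) = Mul(Rational(1, 130), Pow(6669910, Rational(1, 2)))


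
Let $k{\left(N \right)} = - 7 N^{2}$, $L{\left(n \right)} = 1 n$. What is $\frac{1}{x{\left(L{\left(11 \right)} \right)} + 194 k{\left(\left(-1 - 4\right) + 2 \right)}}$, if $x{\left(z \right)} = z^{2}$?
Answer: $- \frac{1}{12101} \approx -8.2638 \cdot 10^{-5}$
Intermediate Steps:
$L{\left(n \right)} = n$
$\frac{1}{x{\left(L{\left(11 \right)} \right)} + 194 k{\left(\left(-1 - 4\right) + 2 \right)}} = \frac{1}{11^{2} + 194 \left(- 7 \left(\left(-1 - 4\right) + 2\right)^{2}\right)} = \frac{1}{121 + 194 \left(- 7 \left(-5 + 2\right)^{2}\right)} = \frac{1}{121 + 194 \left(- 7 \left(-3\right)^{2}\right)} = \frac{1}{121 + 194 \left(\left(-7\right) 9\right)} = \frac{1}{121 + 194 \left(-63\right)} = \frac{1}{121 - 12222} = \frac{1}{-12101} = - \frac{1}{12101}$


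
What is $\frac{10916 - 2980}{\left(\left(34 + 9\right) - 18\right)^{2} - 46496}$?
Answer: $- \frac{7936}{45871} \approx -0.17301$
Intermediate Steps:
$\frac{10916 - 2980}{\left(\left(34 + 9\right) - 18\right)^{2} - 46496} = \frac{10916 - 2980}{\left(43 - 18\right)^{2} - 46496} = \frac{7936}{25^{2} - 46496} = \frac{7936}{625 - 46496} = \frac{7936}{-45871} = 7936 \left(- \frac{1}{45871}\right) = - \frac{7936}{45871}$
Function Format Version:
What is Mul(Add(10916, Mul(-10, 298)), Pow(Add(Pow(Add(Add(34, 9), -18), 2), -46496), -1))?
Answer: Rational(-7936, 45871) ≈ -0.17301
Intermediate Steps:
Mul(Add(10916, Mul(-10, 298)), Pow(Add(Pow(Add(Add(34, 9), -18), 2), -46496), -1)) = Mul(Add(10916, -2980), Pow(Add(Pow(Add(43, -18), 2), -46496), -1)) = Mul(7936, Pow(Add(Pow(25, 2), -46496), -1)) = Mul(7936, Pow(Add(625, -46496), -1)) = Mul(7936, Pow(-45871, -1)) = Mul(7936, Rational(-1, 45871)) = Rational(-7936, 45871)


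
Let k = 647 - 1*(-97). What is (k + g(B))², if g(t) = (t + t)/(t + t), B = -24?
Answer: 555025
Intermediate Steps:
k = 744 (k = 647 + 97 = 744)
g(t) = 1 (g(t) = (2*t)/((2*t)) = (2*t)*(1/(2*t)) = 1)
(k + g(B))² = (744 + 1)² = 745² = 555025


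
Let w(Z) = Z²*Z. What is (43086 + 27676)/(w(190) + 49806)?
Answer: 35381/3454403 ≈ 0.010242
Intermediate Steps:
w(Z) = Z³
(43086 + 27676)/(w(190) + 49806) = (43086 + 27676)/(190³ + 49806) = 70762/(6859000 + 49806) = 70762/6908806 = 70762*(1/6908806) = 35381/3454403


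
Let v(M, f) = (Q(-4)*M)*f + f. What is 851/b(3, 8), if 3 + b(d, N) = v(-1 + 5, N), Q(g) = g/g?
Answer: 23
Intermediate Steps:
Q(g) = 1
v(M, f) = f + M*f (v(M, f) = (1*M)*f + f = M*f + f = f + M*f)
b(d, N) = -3 + 5*N (b(d, N) = -3 + N*(1 + (-1 + 5)) = -3 + N*(1 + 4) = -3 + N*5 = -3 + 5*N)
851/b(3, 8) = 851/(-3 + 5*8) = 851/(-3 + 40) = 851/37 = 851*(1/37) = 23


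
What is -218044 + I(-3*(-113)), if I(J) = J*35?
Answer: -206179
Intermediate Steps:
I(J) = 35*J
-218044 + I(-3*(-113)) = -218044 + 35*(-3*(-113)) = -218044 + 35*339 = -218044 + 11865 = -206179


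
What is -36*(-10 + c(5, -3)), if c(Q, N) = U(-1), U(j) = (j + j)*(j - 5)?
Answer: -72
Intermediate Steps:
U(j) = 2*j*(-5 + j) (U(j) = (2*j)*(-5 + j) = 2*j*(-5 + j))
c(Q, N) = 12 (c(Q, N) = 2*(-1)*(-5 - 1) = 2*(-1)*(-6) = 12)
-36*(-10 + c(5, -3)) = -36*(-10 + 12) = -36*2 = -72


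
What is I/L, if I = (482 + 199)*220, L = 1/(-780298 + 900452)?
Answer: 18001472280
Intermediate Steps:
L = 1/120154 ≈ 8.3226e-6
I = 149820 (I = 681*220 = 149820)
I/L = 149820/(1/120154) = 149820*120154 = 18001472280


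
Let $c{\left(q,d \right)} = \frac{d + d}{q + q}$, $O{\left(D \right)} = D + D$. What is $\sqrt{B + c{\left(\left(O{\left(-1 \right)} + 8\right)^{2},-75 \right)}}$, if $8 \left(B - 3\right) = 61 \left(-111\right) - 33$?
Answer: $\frac{i \sqrt{30585}}{6} \approx 29.148 i$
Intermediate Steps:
$O{\left(D \right)} = 2 D$
$B = - \frac{1695}{2}$ ($B = 3 + \frac{61 \left(-111\right) - 33}{8} = 3 + \frac{-6771 - 33}{8} = 3 + \frac{1}{8} \left(-6804\right) = 3 - \frac{1701}{2} = - \frac{1695}{2} \approx -847.5$)
$c{\left(q,d \right)} = \frac{d}{q}$ ($c{\left(q,d \right)} = \frac{2 d}{2 q} = 2 d \frac{1}{2 q} = \frac{d}{q}$)
$\sqrt{B + c{\left(\left(O{\left(-1 \right)} + 8\right)^{2},-75 \right)}} = \sqrt{- \frac{1695}{2} - \frac{75}{\left(2 \left(-1\right) + 8\right)^{2}}} = \sqrt{- \frac{1695}{2} - \frac{75}{\left(-2 + 8\right)^{2}}} = \sqrt{- \frac{1695}{2} - \frac{75}{6^{2}}} = \sqrt{- \frac{1695}{2} - \frac{75}{36}} = \sqrt{- \frac{1695}{2} - \frac{25}{12}} = \sqrt{- \frac{10195}{12}} = \frac{i \sqrt{30585}}{6}$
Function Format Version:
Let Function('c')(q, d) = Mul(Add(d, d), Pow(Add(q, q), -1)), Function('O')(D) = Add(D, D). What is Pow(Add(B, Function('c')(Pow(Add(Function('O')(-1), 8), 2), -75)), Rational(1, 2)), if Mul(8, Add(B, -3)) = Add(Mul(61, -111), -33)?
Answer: Mul(Rational(1, 6), I, Pow(30585, Rational(1, 2))) ≈ Mul(29.148, I)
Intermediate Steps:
Function('O')(D) = Mul(2, D)
B = Rational(-1695, 2) (B = Add(3, Mul(Rational(1, 8), Add(Mul(61, -111), -33))) = Add(3, Mul(Rational(1, 8), Add(-6771, -33))) = Add(3, Mul(Rational(1, 8), -6804)) = Add(3, Rational(-1701, 2)) = Rational(-1695, 2) ≈ -847.50)
Function('c')(q, d) = Mul(d, Pow(q, -1)) (Function('c')(q, d) = Mul(Mul(2, d), Pow(Mul(2, q), -1)) = Mul(Mul(2, d), Mul(Rational(1, 2), Pow(q, -1))) = Mul(d, Pow(q, -1)))
Pow(Add(B, Function('c')(Pow(Add(Function('O')(-1), 8), 2), -75)), Rational(1, 2)) = Pow(Add(Rational(-1695, 2), Mul(-75, Pow(Pow(Add(Mul(2, -1), 8), 2), -1))), Rational(1, 2)) = Pow(Add(Rational(-1695, 2), Mul(-75, Pow(Pow(Add(-2, 8), 2), -1))), Rational(1, 2)) = Pow(Add(Rational(-1695, 2), Mul(-75, Pow(Pow(6, 2), -1))), Rational(1, 2)) = Pow(Add(Rational(-1695, 2), Mul(-75, Pow(36, -1))), Rational(1, 2)) = Pow(Add(Rational(-1695, 2), Mul(-75, Rational(1, 36))), Rational(1, 2)) = Pow(Add(Rational(-1695, 2), Rational(-25, 12)), Rational(1, 2)) = Pow(Rational(-10195, 12), Rational(1, 2)) = Mul(Rational(1, 6), I, Pow(30585, Rational(1, 2)))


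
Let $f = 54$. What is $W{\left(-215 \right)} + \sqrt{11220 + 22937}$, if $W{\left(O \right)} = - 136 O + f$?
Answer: $29294 + \sqrt{34157} \approx 29479.0$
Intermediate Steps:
$W{\left(O \right)} = 54 - 136 O$ ($W{\left(O \right)} = - 136 O + 54 = 54 - 136 O$)
$W{\left(-215 \right)} + \sqrt{11220 + 22937} = \left(54 - -29240\right) + \sqrt{11220 + 22937} = \left(54 + 29240\right) + \sqrt{34157} = 29294 + \sqrt{34157}$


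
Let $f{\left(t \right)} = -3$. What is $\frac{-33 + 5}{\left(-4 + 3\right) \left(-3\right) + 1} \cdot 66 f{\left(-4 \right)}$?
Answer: $1386$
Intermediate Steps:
$\frac{-33 + 5}{\left(-4 + 3\right) \left(-3\right) + 1} \cdot 66 f{\left(-4 \right)} = \frac{-33 + 5}{\left(-4 + 3\right) \left(-3\right) + 1} \cdot 66 \left(-3\right) = - \frac{28}{\left(-1\right) \left(-3\right) + 1} \cdot 66 \left(-3\right) = - \frac{28}{3 + 1} \cdot 66 \left(-3\right) = - \frac{28}{4} \cdot 66 \left(-3\right) = \left(-28\right) \frac{1}{4} \cdot 66 \left(-3\right) = \left(-7\right) 66 \left(-3\right) = \left(-462\right) \left(-3\right) = 1386$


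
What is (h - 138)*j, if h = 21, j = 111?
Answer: -12987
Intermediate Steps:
(h - 138)*j = (21 - 138)*111 = -117*111 = -12987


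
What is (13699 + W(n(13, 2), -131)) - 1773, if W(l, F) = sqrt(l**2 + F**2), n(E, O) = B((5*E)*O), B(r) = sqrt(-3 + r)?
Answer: 11926 + 2*sqrt(4322) ≈ 12057.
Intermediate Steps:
n(E, O) = sqrt(-3 + 5*E*O) (n(E, O) = sqrt(-3 + (5*E)*O) = sqrt(-3 + 5*E*O))
W(l, F) = sqrt(F**2 + l**2)
(13699 + W(n(13, 2), -131)) - 1773 = (13699 + sqrt((-131)**2 + (sqrt(-3 + 5*13*2))**2)) - 1773 = (13699 + sqrt(17161 + (sqrt(-3 + 130))**2)) - 1773 = (13699 + sqrt(17161 + (sqrt(127))**2)) - 1773 = (13699 + sqrt(17161 + 127)) - 1773 = (13699 + sqrt(17288)) - 1773 = (13699 + 2*sqrt(4322)) - 1773 = 11926 + 2*sqrt(4322)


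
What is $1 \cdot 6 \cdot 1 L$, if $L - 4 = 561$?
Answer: $3390$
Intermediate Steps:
$L = 565$ ($L = 4 + 561 = 565$)
$1 \cdot 6 \cdot 1 L = 1 \cdot 6 \cdot 1 \cdot 565 = 6 \cdot 1 \cdot 565 = 6 \cdot 565 = 3390$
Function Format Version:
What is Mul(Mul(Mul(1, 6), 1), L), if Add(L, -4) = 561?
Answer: 3390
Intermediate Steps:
L = 565 (L = Add(4, 561) = 565)
Mul(Mul(Mul(1, 6), 1), L) = Mul(Mul(Mul(1, 6), 1), 565) = Mul(Mul(6, 1), 565) = Mul(6, 565) = 3390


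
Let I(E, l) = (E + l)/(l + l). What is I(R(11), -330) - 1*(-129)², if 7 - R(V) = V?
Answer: -5491363/330 ≈ -16641.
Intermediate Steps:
R(V) = 7 - V
I(E, l) = (E + l)/(2*l) (I(E, l) = (E + l)/((2*l)) = (E + l)*(1/(2*l)) = (E + l)/(2*l))
I(R(11), -330) - 1*(-129)² = (½)*((7 - 1*11) - 330)/(-330) - 1*(-129)² = (½)*(-1/330)*((7 - 11) - 330) - 1*16641 = (½)*(-1/330)*(-4 - 330) - 16641 = (½)*(-1/330)*(-334) - 16641 = 167/330 - 16641 = -5491363/330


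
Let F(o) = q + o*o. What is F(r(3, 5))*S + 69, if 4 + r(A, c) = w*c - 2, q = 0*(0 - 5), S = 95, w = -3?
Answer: 41964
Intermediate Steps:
q = 0 (q = 0*(-5) = 0)
r(A, c) = -6 - 3*c (r(A, c) = -4 + (-3*c - 2) = -4 + (-2 - 3*c) = -6 - 3*c)
F(o) = o**2 (F(o) = 0 + o*o = 0 + o**2 = o**2)
F(r(3, 5))*S + 69 = (-6 - 3*5)**2*95 + 69 = (-6 - 15)**2*95 + 69 = (-21)**2*95 + 69 = 441*95 + 69 = 41895 + 69 = 41964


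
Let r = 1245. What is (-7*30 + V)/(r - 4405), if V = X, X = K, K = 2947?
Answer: -2737/3160 ≈ -0.86614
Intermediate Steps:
X = 2947
V = 2947
(-7*30 + V)/(r - 4405) = (-7*30 + 2947)/(1245 - 4405) = (-210 + 2947)/(-3160) = 2737*(-1/3160) = -2737/3160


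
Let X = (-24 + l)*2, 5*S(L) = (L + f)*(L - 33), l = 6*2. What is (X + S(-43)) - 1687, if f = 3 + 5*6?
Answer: -1559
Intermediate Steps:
l = 12
f = 33 (f = 3 + 30 = 33)
S(L) = (-33 + L)*(33 + L)/5 (S(L) = ((L + 33)*(L - 33))/5 = ((33 + L)*(-33 + L))/5 = ((-33 + L)*(33 + L))/5 = (-33 + L)*(33 + L)/5)
X = -24 (X = (-24 + 12)*2 = -12*2 = -24)
(X + S(-43)) - 1687 = (-24 + (-1089/5 + (⅕)*(-43)²)) - 1687 = (-24 + (-1089/5 + (⅕)*1849)) - 1687 = (-24 + (-1089/5 + 1849/5)) - 1687 = (-24 + 152) - 1687 = 128 - 1687 = -1559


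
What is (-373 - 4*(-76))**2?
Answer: 4761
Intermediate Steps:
(-373 - 4*(-76))**2 = (-373 + 304)**2 = (-69)**2 = 4761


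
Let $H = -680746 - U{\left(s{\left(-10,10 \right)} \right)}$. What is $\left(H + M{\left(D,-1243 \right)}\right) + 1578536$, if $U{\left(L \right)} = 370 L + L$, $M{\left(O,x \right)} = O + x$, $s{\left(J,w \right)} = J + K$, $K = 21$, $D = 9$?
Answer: $892475$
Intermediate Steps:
$s{\left(J,w \right)} = 21 + J$ ($s{\left(J,w \right)} = J + 21 = 21 + J$)
$U{\left(L \right)} = 371 L$
$H = -684827$ ($H = -680746 - 371 \left(21 - 10\right) = -680746 - 371 \cdot 11 = -680746 - 4081 = -684827$)
$\left(H + M{\left(D,-1243 \right)}\right) + 1578536 = \left(-684827 + \left(9 - 1243\right)\right) + 1578536 = \left(-684827 - 1234\right) + 1578536 = -686061 + 1578536 = 892475$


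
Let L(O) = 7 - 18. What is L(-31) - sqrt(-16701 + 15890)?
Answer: -11 - I*sqrt(811) ≈ -11.0 - 28.478*I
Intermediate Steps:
L(O) = -11
L(-31) - sqrt(-16701 + 15890) = -11 - sqrt(-16701 + 15890) = -11 - sqrt(-811) = -11 - I*sqrt(811)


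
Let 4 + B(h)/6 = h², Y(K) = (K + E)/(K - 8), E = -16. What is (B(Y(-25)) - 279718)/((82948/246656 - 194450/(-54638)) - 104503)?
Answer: 171059190619506944/63902181782716035 ≈ 2.6769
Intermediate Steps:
Y(K) = (-16 + K)/(-8 + K) (Y(K) = (K - 16)/(K - 8) = (-16 + K)/(-8 + K))
B(h) = -24 + 6*h²
(B(Y(-25)) - 279718)/((82948/246656 - 194450/(-54638)) - 104503) = ((-24 + 6*((-16 - 25)/(-8 - 25))²) - 279718)/((82948/246656 - 194450/(-54638)) - 104503) = ((-24 + 6*(-41/(-33))²) - 279718)/((82948*(1/246656) - 194450*(-1/54638)) - 104503) = ((-24 + 6*(-1/33*(-41))²) - 279718)/((20737/61664 + 97225/27319) - 104503) = ((-24 + 6*(41/33)²) - 279718)/(6561796503/1684598816 - 104503) = ((-24 + 6*(1681/1089)) - 279718)/(-176039068271945/1684598816) = ((-24 + 3362/363) - 279718)*(-1684598816/176039068271945) = (-5350/363 - 279718)*(-1684598816/176039068271945) = -101542984/363*(-1684598816/176039068271945) = 171059190619506944/63902181782716035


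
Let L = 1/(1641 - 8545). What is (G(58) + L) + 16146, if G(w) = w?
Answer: 111872415/6904 ≈ 16204.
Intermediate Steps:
L = -1/6904 (L = 1/(-6904) = -1/6904 ≈ -0.00014484)
(G(58) + L) + 16146 = (58 - 1/6904) + 16146 = 400431/6904 + 16146 = 111872415/6904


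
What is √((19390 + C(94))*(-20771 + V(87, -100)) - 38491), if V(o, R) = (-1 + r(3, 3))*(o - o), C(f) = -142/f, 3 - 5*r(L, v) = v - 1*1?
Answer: I*√889689779002/47 ≈ 20069.0*I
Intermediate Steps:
r(L, v) = ⅘ - v/5 (r(L, v) = ⅗ - (v - 1*1)/5 = ⅗ - (v - 1)/5 = ⅗ - (-1 + v)/5 = ⅗ + (⅕ - v/5) = ⅘ - v/5)
V(o, R) = 0 (V(o, R) = (-1 + (⅘ - ⅕*3))*(o - o) = (-1 + (⅘ - ⅗))*0 = (-1 + ⅕)*0 = -⅘*0 = 0)
√((19390 + C(94))*(-20771 + V(87, -100)) - 38491) = √((19390 - 142/94)*(-20771 + 0) - 38491) = √((19390 - 142*1/94)*(-20771) - 38491) = √((19390 - 71/47)*(-20771) - 38491) = √((911259/47)*(-20771) - 38491) = √(-18927760689/47 - 38491) = √(-18929569766/47) = I*√889689779002/47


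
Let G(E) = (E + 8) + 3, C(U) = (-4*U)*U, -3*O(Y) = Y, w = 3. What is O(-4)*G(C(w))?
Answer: -100/3 ≈ -33.333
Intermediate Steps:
O(Y) = -Y/3
C(U) = -4*U**2
G(E) = 11 + E (G(E) = (8 + E) + 3 = 11 + E)
O(-4)*G(C(w)) = (-1/3*(-4))*(11 - 4*3**2) = 4*(11 - 4*9)/3 = 4*(11 - 36)/3 = (4/3)*(-25) = -100/3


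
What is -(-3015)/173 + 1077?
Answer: 189336/173 ≈ 1094.4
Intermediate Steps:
-(-3015)/173 + 1077 = -603*(-5/173) + 1077 = 3015/173 + 1077 = 189336/173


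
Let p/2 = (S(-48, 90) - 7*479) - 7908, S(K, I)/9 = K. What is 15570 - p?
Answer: 38956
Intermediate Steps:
S(K, I) = 9*K
p = -23386 (p = 2*((9*(-48) - 7*479) - 7908) = 2*((-432 - 3353) - 7908) = 2*(-3785 - 7908) = 2*(-11693) = -23386)
15570 - p = 15570 - 1*(-23386) = 15570 + 23386 = 38956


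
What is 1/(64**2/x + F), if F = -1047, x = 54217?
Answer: -54217/56761103 ≈ -0.00095518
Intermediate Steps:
1/(64**2/x + F) = 1/(64**2/54217 - 1047) = 1/(4096*(1/54217) - 1047) = 1/(4096/54217 - 1047) = 1/(-56761103/54217) = -54217/56761103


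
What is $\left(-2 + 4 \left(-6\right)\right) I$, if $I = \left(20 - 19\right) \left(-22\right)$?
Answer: $572$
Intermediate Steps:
$I = -22$ ($I = 1 \left(-22\right) = -22$)
$\left(-2 + 4 \left(-6\right)\right) I = \left(-2 + 4 \left(-6\right)\right) \left(-22\right) = \left(-2 - 24\right) \left(-22\right) = \left(-26\right) \left(-22\right) = 572$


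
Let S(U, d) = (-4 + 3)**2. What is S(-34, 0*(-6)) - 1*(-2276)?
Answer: 2277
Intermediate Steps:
S(U, d) = 1 (S(U, d) = (-1)**2 = 1)
S(-34, 0*(-6)) - 1*(-2276) = 1 - 1*(-2276) = 1 + 2276 = 2277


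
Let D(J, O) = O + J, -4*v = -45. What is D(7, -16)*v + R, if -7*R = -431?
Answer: -1111/28 ≈ -39.679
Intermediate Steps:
v = 45/4 (v = -1/4*(-45) = 45/4 ≈ 11.250)
R = 431/7 (R = -1/7*(-431) = 431/7 ≈ 61.571)
D(J, O) = J + O
D(7, -16)*v + R = (7 - 16)*(45/4) + 431/7 = -9*45/4 + 431/7 = -405/4 + 431/7 = -1111/28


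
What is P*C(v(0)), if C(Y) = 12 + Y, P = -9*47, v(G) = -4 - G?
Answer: -3384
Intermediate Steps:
P = -423
P*C(v(0)) = -423*(12 + (-4 - 1*0)) = -423*(12 + (-4 + 0)) = -423*(12 - 4) = -423*8 = -3384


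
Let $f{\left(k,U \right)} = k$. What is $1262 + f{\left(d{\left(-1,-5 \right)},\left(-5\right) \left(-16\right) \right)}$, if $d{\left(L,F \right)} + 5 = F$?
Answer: $1252$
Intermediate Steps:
$d{\left(L,F \right)} = -5 + F$
$1262 + f{\left(d{\left(-1,-5 \right)},\left(-5\right) \left(-16\right) \right)} = 1262 - 10 = 1252$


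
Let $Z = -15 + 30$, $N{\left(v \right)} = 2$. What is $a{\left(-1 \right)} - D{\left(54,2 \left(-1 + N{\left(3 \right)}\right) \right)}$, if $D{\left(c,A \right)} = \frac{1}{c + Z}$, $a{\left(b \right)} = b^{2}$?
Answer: $\frac{68}{69} \approx 0.98551$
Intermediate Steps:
$Z = 15$
$D{\left(c,A \right)} = \frac{1}{15 + c}$ ($D{\left(c,A \right)} = \frac{1}{c + 15} = \frac{1}{15 + c}$)
$a{\left(-1 \right)} - D{\left(54,2 \left(-1 + N{\left(3 \right)}\right) \right)} = \left(-1\right)^{2} - \frac{1}{15 + 54} = 1 - \frac{1}{69} = \frac{68}{69}$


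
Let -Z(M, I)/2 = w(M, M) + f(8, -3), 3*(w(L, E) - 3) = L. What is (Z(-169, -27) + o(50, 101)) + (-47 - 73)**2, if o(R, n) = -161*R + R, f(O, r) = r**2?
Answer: 19466/3 ≈ 6488.7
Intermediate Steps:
o(R, n) = -160*R
w(L, E) = 3 + L/3
Z(M, I) = -24 - 2*M/3 (Z(M, I) = -2*((3 + M/3) + (-3)**2) = -2*((3 + M/3) + 9) = -2*(12 + M/3) = -24 - 2*M/3)
(Z(-169, -27) + o(50, 101)) + (-47 - 73)**2 = ((-24 - 2/3*(-169)) - 160*50) + (-47 - 73)**2 = ((-24 + 338/3) - 8000) + (-120)**2 = (266/3 - 8000) + 14400 = -23734/3 + 14400 = 19466/3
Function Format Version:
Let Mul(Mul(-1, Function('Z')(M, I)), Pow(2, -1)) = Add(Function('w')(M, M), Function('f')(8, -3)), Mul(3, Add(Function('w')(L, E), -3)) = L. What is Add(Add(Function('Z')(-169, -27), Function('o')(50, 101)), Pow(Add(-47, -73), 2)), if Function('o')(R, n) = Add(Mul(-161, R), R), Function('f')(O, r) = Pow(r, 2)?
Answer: Rational(19466, 3) ≈ 6488.7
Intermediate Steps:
Function('o')(R, n) = Mul(-160, R)
Function('w')(L, E) = Add(3, Mul(Rational(1, 3), L))
Function('Z')(M, I) = Add(-24, Mul(Rational(-2, 3), M)) (Function('Z')(M, I) = Mul(-2, Add(Add(3, Mul(Rational(1, 3), M)), Pow(-3, 2))) = Mul(-2, Add(Add(3, Mul(Rational(1, 3), M)), 9)) = Mul(-2, Add(12, Mul(Rational(1, 3), M))) = Add(-24, Mul(Rational(-2, 3), M)))
Add(Add(Function('Z')(-169, -27), Function('o')(50, 101)), Pow(Add(-47, -73), 2)) = Add(Add(Add(-24, Mul(Rational(-2, 3), -169)), Mul(-160, 50)), Pow(Add(-47, -73), 2)) = Add(Add(Add(-24, Rational(338, 3)), -8000), Pow(-120, 2)) = Add(Add(Rational(266, 3), -8000), 14400) = Add(Rational(-23734, 3), 14400) = Rational(19466, 3)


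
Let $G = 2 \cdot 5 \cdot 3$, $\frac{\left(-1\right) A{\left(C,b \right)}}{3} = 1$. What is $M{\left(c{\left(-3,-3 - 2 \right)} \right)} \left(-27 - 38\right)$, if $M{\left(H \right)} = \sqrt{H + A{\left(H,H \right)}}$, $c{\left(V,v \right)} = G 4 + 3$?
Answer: $- 130 \sqrt{30} \approx -712.04$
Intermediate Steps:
$A{\left(C,b \right)} = -3$ ($A{\left(C,b \right)} = \left(-3\right) 1 = -3$)
$G = 30$ ($G = 10 \cdot 3 = 30$)
$c{\left(V,v \right)} = 123$ ($c{\left(V,v \right)} = 30 \cdot 4 + 3 = 120 + 3 = 123$)
$M{\left(H \right)} = \sqrt{-3 + H}$ ($M{\left(H \right)} = \sqrt{H - 3} = \sqrt{-3 + H}$)
$M{\left(c{\left(-3,-3 - 2 \right)} \right)} \left(-27 - 38\right) = \sqrt{-3 + 123} \left(-27 - 38\right) = \sqrt{120} \left(-65\right) = 2 \sqrt{30} \left(-65\right) = - 130 \sqrt{30}$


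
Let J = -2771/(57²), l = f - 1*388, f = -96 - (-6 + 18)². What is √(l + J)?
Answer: I*√2043143/57 ≈ 25.077*I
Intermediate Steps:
f = -240 (f = -96 - 1*12² = -96 - 1*144 = -96 - 144 = -240)
l = -628 (l = -240 - 1*388 = -240 - 388 = -628)
J = -2771/3249 ≈ -0.85288
√(l + J) = √(-628 - 2771/3249) = √(-2043143/3249) = I*√2043143/57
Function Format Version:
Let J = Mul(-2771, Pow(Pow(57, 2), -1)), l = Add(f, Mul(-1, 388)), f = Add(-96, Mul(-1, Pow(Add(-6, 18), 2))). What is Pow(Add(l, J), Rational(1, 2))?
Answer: Mul(Rational(1, 57), I, Pow(2043143, Rational(1, 2))) ≈ Mul(25.077, I)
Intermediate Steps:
f = -240 (f = Add(-96, Mul(-1, Pow(12, 2))) = Add(-96, Mul(-1, 144)) = Add(-96, -144) = -240)
l = -628 (l = Add(-240, Mul(-1, 388)) = Add(-240, -388) = -628)
J = Rational(-2771, 3249) (J = Mul(-2771, Pow(3249, -1)) = Mul(-2771, Rational(1, 3249)) = Rational(-2771, 3249) ≈ -0.85288)
Pow(Add(l, J), Rational(1, 2)) = Pow(Add(-628, Rational(-2771, 3249)), Rational(1, 2)) = Pow(Rational(-2043143, 3249), Rational(1, 2)) = Mul(Rational(1, 57), I, Pow(2043143, Rational(1, 2)))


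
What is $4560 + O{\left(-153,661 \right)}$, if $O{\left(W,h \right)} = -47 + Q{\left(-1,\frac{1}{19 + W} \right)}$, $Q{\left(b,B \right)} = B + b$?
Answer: $\frac{604607}{134} \approx 4512.0$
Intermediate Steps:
$O{\left(W,h \right)} = -48 + \frac{1}{19 + W}$ ($O{\left(W,h \right)} = -47 - \left(1 - \frac{1}{19 + W}\right) = -48 + \frac{1}{19 + W}$)
$4560 + O{\left(-153,661 \right)} = 4560 + \frac{-911 - -7344}{19 - 153} = 4560 + \frac{-911 + 7344}{-134} = 4560 - \frac{6433}{134} = \frac{604607}{134}$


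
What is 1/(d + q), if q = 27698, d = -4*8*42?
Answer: 1/26354 ≈ 3.7945e-5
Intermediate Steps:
d = -1344 (d = -32*42 = -1344)
1/(d + q) = 1/(-1344 + 27698) = 1/26354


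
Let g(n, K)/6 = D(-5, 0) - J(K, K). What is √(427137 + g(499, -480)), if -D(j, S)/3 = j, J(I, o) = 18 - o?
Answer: √424239 ≈ 651.34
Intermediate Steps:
D(j, S) = -3*j
g(n, K) = -18 + 6*K (g(n, K) = 6*(-3*(-5) - (18 - K)) = 6*(15 + (-18 + K)) = 6*(-3 + K) = -18 + 6*K)
√(427137 + g(499, -480)) = √(427137 + (-18 + 6*(-480))) = √(427137 + (-18 - 2880)) = √(427137 - 2898) = √424239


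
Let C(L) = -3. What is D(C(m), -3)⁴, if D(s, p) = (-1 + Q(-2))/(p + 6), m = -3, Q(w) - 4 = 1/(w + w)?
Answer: 14641/20736 ≈ 0.70607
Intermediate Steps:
Q(w) = 4 + 1/(2*w) (Q(w) = 4 + 1/(w + w) = 4 + 1/(2*w))
D(s, p) = 11/(4*(6 + p)) (D(s, p) = (-1 + (4 + (½)/(-2)))/(p + 6) = (-1 + (4 + (½)*(-½)))/(6 + p) = (-1 + (4 - ¼))/(6 + p) = (-1 + 15/4)/(6 + p) = 11/(4*(6 + p)))
D(C(m), -3)⁴ = (11/(4*(6 - 3)))⁴ = ((11/4)/3)⁴ = ((11/4)*(⅓))⁴ = (11/12)⁴ = 14641/20736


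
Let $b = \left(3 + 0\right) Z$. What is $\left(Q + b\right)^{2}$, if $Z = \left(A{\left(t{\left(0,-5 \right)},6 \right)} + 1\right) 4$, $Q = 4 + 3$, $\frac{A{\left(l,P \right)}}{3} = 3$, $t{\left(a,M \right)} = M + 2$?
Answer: $16129$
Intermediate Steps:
$t{\left(a,M \right)} = 2 + M$
$A{\left(l,P \right)} = 9$ ($A{\left(l,P \right)} = 3 \cdot 3 = 9$)
$Q = 7$
$Z = 40$ ($Z = \left(9 + 1\right) 4 = 10 \cdot 4 = 40$)
$b = 120$ ($b = \left(3 + 0\right) 40 = 3 \cdot 40 = 120$)
$\left(Q + b\right)^{2} = \left(7 + 120\right)^{2} = 127^{2} = 16129$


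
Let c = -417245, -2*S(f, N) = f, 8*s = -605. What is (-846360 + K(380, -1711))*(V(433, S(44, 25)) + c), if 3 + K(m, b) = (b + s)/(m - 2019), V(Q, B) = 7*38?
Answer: 4627423352926377/13112 ≈ 3.5292e+11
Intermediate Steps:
s = -605/8 (s = (⅛)*(-605) = -605/8 ≈ -75.625)
S(f, N) = -f/2
V(Q, B) = 266
K(m, b) = -3 + (-605/8 + b)/(-2019 + m) (K(m, b) = -3 + (b - 605/8)/(m - 2019) = -3 + (-605/8 + b)/(-2019 + m))
(-846360 + K(380, -1711))*(V(433, S(44, 25)) + c) = (-846360 + (47851/8 - 1711 - 3*380)/(-2019 + 380))*(266 - 417245) = (-846360 + (47851/8 - 1711 - 1140)/(-1639))*(-416979) = (-846360 - 1/1639*25043/8)*(-416979) = (-846360 - 25043/13112)*(-416979) = -11097497363/13112*(-416979) = 4627423352926377/13112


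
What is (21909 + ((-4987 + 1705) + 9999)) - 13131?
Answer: 15495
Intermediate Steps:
(21909 + ((-4987 + 1705) + 9999)) - 13131 = (21909 + (-3282 + 9999)) - 13131 = (21909 + 6717) - 13131 = 28626 - 13131 = 15495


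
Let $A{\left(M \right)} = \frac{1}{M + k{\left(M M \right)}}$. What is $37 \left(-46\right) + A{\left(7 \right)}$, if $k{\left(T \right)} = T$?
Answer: $- \frac{95311}{56} \approx -1702.0$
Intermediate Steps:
$A{\left(M \right)} = \frac{1}{M + M^{2}}$ ($A{\left(M \right)} = \frac{1}{M + M M} = \frac{1}{M + M^{2}}$)
$37 \left(-46\right) + A{\left(7 \right)} = 37 \left(-46\right) + \frac{1}{7 \left(1 + 7\right)} = -1702 + \frac{1}{7 \cdot 8} = -1702 + \frac{1}{7} \cdot \frac{1}{8} = -1702 + \frac{1}{56} = - \frac{95311}{56}$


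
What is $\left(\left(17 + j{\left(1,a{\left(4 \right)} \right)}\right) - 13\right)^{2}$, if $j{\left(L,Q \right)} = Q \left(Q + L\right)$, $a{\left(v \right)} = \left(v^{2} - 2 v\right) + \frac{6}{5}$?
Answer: $\frac{5982916}{625} \approx 9572.7$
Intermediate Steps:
$a{\left(v \right)} = \frac{6}{5} + v^{2} - 2 v$ ($a{\left(v \right)} = \left(v^{2} - 2 v\right) + 6 \cdot \frac{1}{5} = \left(v^{2} - 2 v\right) + \frac{6}{5} = \frac{6}{5} + v^{2} - 2 v$)
$j{\left(L,Q \right)} = Q \left(L + Q\right)$
$\left(\left(17 + j{\left(1,a{\left(4 \right)} \right)}\right) - 13\right)^{2} = \left(\left(17 + \left(\frac{6}{5} + 4^{2} - 8\right) \left(1 + \left(\frac{6}{5} + 4^{2} - 8\right)\right)\right) - 13\right)^{2} = \left(\left(17 + \left(\frac{6}{5} + 16 - 8\right) \left(1 + \left(\frac{6}{5} + 16 - 8\right)\right)\right) - 13\right)^{2} = \left(\left(17 + \frac{46 \left(1 + \frac{46}{5}\right)}{5}\right) - 13\right)^{2} = \left(\left(17 + \frac{46}{5} \cdot \frac{51}{5}\right) - 13\right)^{2} = \left(\left(17 + \frac{2346}{25}\right) - 13\right)^{2} = \left(\frac{2771}{25} - 13\right)^{2} = \left(\frac{2446}{25}\right)^{2} = \frac{5982916}{625}$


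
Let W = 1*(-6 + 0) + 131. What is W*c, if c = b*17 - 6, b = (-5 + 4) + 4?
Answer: 5625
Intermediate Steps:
W = 125 (W = 1*(-6) + 131 = -6 + 131 = 125)
b = 3 (b = -1 + 4 = 3)
c = 45 (c = 3*17 - 6 = 51 - 6 = 45)
W*c = 125*45 = 5625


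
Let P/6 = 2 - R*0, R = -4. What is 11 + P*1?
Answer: 23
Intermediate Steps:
P = 12 (P = 6*(2 - (-4)*0) = 6*(2 - 1*0) = 6*(2 + 0) = 6*2 = 12)
11 + P*1 = 11 + 12*1 = 11 + 12 = 23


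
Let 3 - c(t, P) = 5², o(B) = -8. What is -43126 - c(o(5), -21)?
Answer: -43104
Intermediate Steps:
c(t, P) = -22 (c(t, P) = 3 - 1*5² = 3 - 1*25 = 3 - 25 = -22)
-43126 - c(o(5), -21) = -43126 - 1*(-22) = -43126 + 22 = -43104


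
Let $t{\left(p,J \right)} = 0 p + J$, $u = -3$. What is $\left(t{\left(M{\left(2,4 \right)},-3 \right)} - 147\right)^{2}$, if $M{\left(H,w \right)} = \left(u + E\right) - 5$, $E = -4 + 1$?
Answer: $22500$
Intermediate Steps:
$E = -3$
$M{\left(H,w \right)} = -11$ ($M{\left(H,w \right)} = \left(-3 - 3\right) - 5 = -6 - 5 = -11$)
$t{\left(p,J \right)} = J$ ($t{\left(p,J \right)} = 0 + J = J$)
$\left(t{\left(M{\left(2,4 \right)},-3 \right)} - 147\right)^{2} = \left(-3 - 147\right)^{2} = \left(-150\right)^{2} = 22500$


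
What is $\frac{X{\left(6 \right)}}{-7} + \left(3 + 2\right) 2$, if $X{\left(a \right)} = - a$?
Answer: $\frac{76}{7} \approx 10.857$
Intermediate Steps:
$\frac{X{\left(6 \right)}}{-7} + \left(3 + 2\right) 2 = \frac{\left(-1\right) 6}{-7} + \left(3 + 2\right) 2 = \left(-6\right) \left(- \frac{1}{7}\right) + 5 \cdot 2 = \frac{6}{7} + 10 = \frac{76}{7}$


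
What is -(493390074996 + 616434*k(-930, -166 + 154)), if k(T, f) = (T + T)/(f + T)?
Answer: -77462432868912/157 ≈ -4.9339e+11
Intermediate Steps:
k(T, f) = 2*T/(T + f) (k(T, f) = (2*T)/(T + f) = 2*T/(T + f))
-(493390074996 + 616434*k(-930, -166 + 154)) = -(493390074996 - 1146567240/(-930 + (-166 + 154))) = -(493390074996 - 1146567240/(-930 - 12)) = -616434/(1/(800394 + 2*(-930)/(-942))) = -616434/(1/(800394 + 2*(-930)*(-1/942))) = -616434/(1/(800394 + 310/157)) = -616434/(1/(125662168/157)) = -616434/157/125662168 = -616434*125662168/157 = -77462432868912/157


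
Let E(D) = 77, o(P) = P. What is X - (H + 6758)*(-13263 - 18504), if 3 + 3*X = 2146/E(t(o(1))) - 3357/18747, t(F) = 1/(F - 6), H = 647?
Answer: 113188558987079/481173 ≈ 2.3523e+8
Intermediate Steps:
t(F) = 1/(-6 + F)
X = 3960224/481173 (X = -1 + (2146/77 - 3357/18747)/3 = -1 + (2146*(1/77) - 3357*1/18747)/3 = -1 + (2146/77 - 373/2083)/3 = -1 + (⅓)*(4441397/160391) = -1 + 4441397/481173 = 3960224/481173 ≈ 8.2303)
X - (H + 6758)*(-13263 - 18504) = 3960224/481173 - (647 + 6758)*(-13263 - 18504) = 3960224/481173 - 7405*(-31767) = 3960224/481173 - 1*(-235234635) = 3960224/481173 + 235234635 = 113188558987079/481173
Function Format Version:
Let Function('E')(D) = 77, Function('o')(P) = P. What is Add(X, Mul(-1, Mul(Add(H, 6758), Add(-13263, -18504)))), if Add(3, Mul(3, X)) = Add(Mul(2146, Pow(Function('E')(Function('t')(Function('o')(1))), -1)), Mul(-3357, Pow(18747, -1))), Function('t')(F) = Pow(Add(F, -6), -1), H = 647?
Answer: Rational(113188558987079, 481173) ≈ 2.3523e+8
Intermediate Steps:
Function('t')(F) = Pow(Add(-6, F), -1)
X = Rational(3960224, 481173) (X = Add(-1, Mul(Rational(1, 3), Add(Mul(2146, Pow(77, -1)), Mul(-3357, Pow(18747, -1))))) = Add(-1, Mul(Rational(1, 3), Add(Mul(2146, Rational(1, 77)), Mul(-3357, Rational(1, 18747))))) = Add(-1, Mul(Rational(1, 3), Add(Rational(2146, 77), Rational(-373, 2083)))) = Add(-1, Mul(Rational(1, 3), Rational(4441397, 160391))) = Add(-1, Rational(4441397, 481173)) = Rational(3960224, 481173) ≈ 8.2303)
Add(X, Mul(-1, Mul(Add(H, 6758), Add(-13263, -18504)))) = Add(Rational(3960224, 481173), Mul(-1, Mul(Add(647, 6758), Add(-13263, -18504)))) = Add(Rational(3960224, 481173), Mul(-1, Mul(7405, -31767))) = Add(Rational(3960224, 481173), Mul(-1, -235234635)) = Add(Rational(3960224, 481173), 235234635) = Rational(113188558987079, 481173)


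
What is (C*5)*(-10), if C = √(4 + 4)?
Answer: -100*√2 ≈ -141.42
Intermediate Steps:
C = 2*√2 (C = √8 = 2*√2 ≈ 2.8284)
(C*5)*(-10) = ((2*√2)*5)*(-10) = (10*√2)*(-10) = -100*√2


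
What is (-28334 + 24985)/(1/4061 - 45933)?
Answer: 13600289/186533912 ≈ 0.072911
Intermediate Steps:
(-28334 + 24985)/(1/4061 - 45933) = -3349/(1/4061 - 45933) = -3349/(-186533912/4061) = -3349*(-4061/186533912) = 13600289/186533912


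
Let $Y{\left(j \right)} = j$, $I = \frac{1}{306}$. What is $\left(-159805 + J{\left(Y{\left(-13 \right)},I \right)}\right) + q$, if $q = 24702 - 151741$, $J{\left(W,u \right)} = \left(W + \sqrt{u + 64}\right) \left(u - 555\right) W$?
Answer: $- \frac{116475365}{306} + \frac{2207777 \sqrt{665890}}{31212} \approx -3.2292 \cdot 10^{5}$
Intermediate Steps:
$I = \frac{1}{306} \approx 0.003268$
$J{\left(W,u \right)} = W \left(-555 + u\right) \left(W + \sqrt{64 + u}\right)$ ($J{\left(W,u \right)} = \left(W + \sqrt{64 + u}\right) \left(-555 + u\right) W = \left(-555 + u\right) \left(W + \sqrt{64 + u}\right) W = W \left(-555 + u\right) \left(W + \sqrt{64 + u}\right)$)
$q = -127039$
$\left(-159805 + J{\left(Y{\left(-13 \right)},I \right)}\right) + q = \left(-159805 - 13 \left(\left(-555\right) \left(-13\right) - 555 \sqrt{64 + \frac{1}{306}} - \frac{13}{306} + \frac{\sqrt{64 + \frac{1}{306}}}{306}\right)\right) - 127039 = \left(-159805 - 13 \left(7215 - 555 \sqrt{\frac{19585}{306}} - \frac{13}{306} + \frac{\sqrt{\frac{19585}{306}}}{306}\right)\right) - 127039 = \left(-159805 - 13 \left(7215 - 555 \frac{\sqrt{665890}}{102} - \frac{13}{306} + \frac{\frac{1}{102} \sqrt{665890}}{306}\right)\right) - 127039 = \left(-159805 - 13 \left(7215 - \frac{185 \sqrt{665890}}{34} - \frac{13}{306} + \frac{\sqrt{665890}}{31212}\right)\right) - 127039 = \left(-159805 - 13 \left(\frac{2207777}{306} - \frac{169829 \sqrt{665890}}{31212}\right)\right) - 127039 = \left(-159805 - \left(\frac{28701101}{306} - \frac{2207777 \sqrt{665890}}{31212}\right)\right) - 127039 = \left(- \frac{77601431}{306} + \frac{2207777 \sqrt{665890}}{31212}\right) - 127039 = - \frac{116475365}{306} + \frac{2207777 \sqrt{665890}}{31212}$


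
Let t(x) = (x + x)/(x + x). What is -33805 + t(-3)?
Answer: -33804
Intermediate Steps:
t(x) = 1 (t(x) = (2*x)/((2*x)) = (2*x)*(1/(2*x)) = 1)
-33805 + t(-3) = -33805 + 1 = -33804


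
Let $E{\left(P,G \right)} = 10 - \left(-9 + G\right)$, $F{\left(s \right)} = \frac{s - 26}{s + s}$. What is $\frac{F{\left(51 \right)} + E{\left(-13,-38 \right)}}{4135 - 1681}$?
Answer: $\frac{5839}{250308} \approx 0.023327$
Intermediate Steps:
$F{\left(s \right)} = \frac{-26 + s}{2 s}$
$E{\left(P,G \right)} = 19 - G$
$\frac{F{\left(51 \right)} + E{\left(-13,-38 \right)}}{4135 - 1681} = \frac{\frac{-26 + 51}{2 \cdot 51} + \left(19 - -38\right)}{4135 - 1681} = \frac{\frac{1}{2} \cdot \frac{1}{51} \cdot 25 + \left(19 + 38\right)}{2454} = \left(\frac{25}{102} + 57\right) \frac{1}{2454} = \frac{5839}{102} \cdot \frac{1}{2454} = \frac{5839}{250308}$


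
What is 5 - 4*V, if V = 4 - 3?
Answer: 1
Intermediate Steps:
V = 1
5 - 4*V = 5 - 4*1 = 5 - 4 = 1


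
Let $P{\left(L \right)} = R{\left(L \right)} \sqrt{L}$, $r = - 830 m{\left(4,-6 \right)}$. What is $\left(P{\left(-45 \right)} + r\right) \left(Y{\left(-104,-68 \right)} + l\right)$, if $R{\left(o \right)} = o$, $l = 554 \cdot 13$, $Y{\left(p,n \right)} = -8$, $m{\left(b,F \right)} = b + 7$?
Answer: $-65681220 - 971190 i \sqrt{5} \approx -6.5681 \cdot 10^{7} - 2.1716 \cdot 10^{6} i$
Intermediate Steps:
$m{\left(b,F \right)} = 7 + b$
$l = 7202$
$r = -9130$ ($r = - 830 \left(7 + 4\right) = \left(-830\right) 11 = -9130$)
$P{\left(L \right)} = L^{\frac{3}{2}}$ ($P{\left(L \right)} = L \sqrt{L} = L^{\frac{3}{2}}$)
$\left(P{\left(-45 \right)} + r\right) \left(Y{\left(-104,-68 \right)} + l\right) = \left(\left(-45\right)^{\frac{3}{2}} - 9130\right) \left(-8 + 7202\right) = \left(- 135 i \sqrt{5} - 9130\right) 7194 = \left(-9130 - 135 i \sqrt{5}\right) 7194 = -65681220 - 971190 i \sqrt{5}$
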